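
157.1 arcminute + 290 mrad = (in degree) 19.23. Check: 1 arcminute = 0.00029088821 rad, so 157.1 arcminute = 157.1 * 0.00029088821 = 0.045698538 rad. 1 mrad = 0.001 rad, so 290 mrad = 290 * 0.001 = 0.29 rad. Sum: 0.045698538 + 0.29 = 0.33569854 rad. 1 degree = 0.017453293 rad, so 0.33569854 rad = 0.33569854 / 0.017453293 = 19.234109 degree ≈ 19.23 degree (4 s.f.).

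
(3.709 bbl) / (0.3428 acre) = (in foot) 1 bbl = 0.15898729 m^3, so 3.709 bbl = 3.709 * 0.15898729 = 0.58968388 m^3. 1 acre = 4046.8564 m^2, so 0.3428 acre = 0.3428 * 4046.8564 = 1387.2624 m^2. Combine: 0.58968388 m^3 / 1387.2624 m^2 = 0.00042507018 m. 1 foot = 0.3048 m, so 0.00042507018 m = 0.00042507018 / 0.3048 = 0.0013945872 foot ≈ 0.001395 foot (4 s.f.). Final answer: 0.001395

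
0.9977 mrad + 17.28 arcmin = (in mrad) 6.024. Check: 1 mrad = 0.001 rad, so 0.9977 mrad = 0.9977 * 0.001 = 0.0009977 rad. 1 arcmin = 0.00029088821 rad, so 17.28 arcmin = 17.28 * 0.00029088821 = 0.0050265482 rad. Sum: 0.0009977 + 0.0050265482 = 0.0060242482 rad. 1 mrad = 0.001 rad, so 0.0060242482 rad = 0.0060242482 / 0.001 = 6.0242482 mrad ≈ 6.024 mrad (4 s.f.).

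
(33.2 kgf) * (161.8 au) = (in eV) 4.919e+34. Check: 1 kgf = 9.80665 N, so 33.2 kgf = 33.2 * 9.80665 = 325.58078 N. 1 au = 1.4959787e+11 m, so 161.8 au = 161.8 * 1.4959787e+11 = 2.4204935e+13 m. Combine: 325.58078 N * 2.4204935e+13 m = 7.8806618e+15 J. 1 eV = 1.6021766e-19 J, so 7.8806618e+15 J = 7.8806618e+15 / 1.6021766e-19 = 4.9187222e+34 eV ≈ 4.919e+34 eV (4 s.f.).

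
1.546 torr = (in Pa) 206.1. Check: 1 torr = 133.32237 Pa, so 1.546 torr = 1.546 * 133.32237 = 206.11638 Pa. Result: 206.11638 Pa ≈ 206.1 Pa (4 s.f.).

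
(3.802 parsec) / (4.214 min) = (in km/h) 1.67e+15. Check: 1 parsec = 3.0856776e+16 m, so 3.802 parsec = 3.802 * 3.0856776e+16 = 1.1731746e+17 m. 1 min = 60 s, so 4.214 min = 4.214 * 60 = 252.84 s. Combine: 1.1731746e+17 m / 252.84 s = 4.6399882e+14 m/s. 1 km/h = 0.27777778 m/s, so 4.6399882e+14 m/s = 4.6399882e+14 / 0.27777778 = 1.6703958e+15 km/h ≈ 1.67e+15 km/h (4 s.f.).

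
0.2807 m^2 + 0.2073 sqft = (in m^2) 0.2807 m^2 is already in m^2. 1 sqft = 0.09290304 m^2, so 0.2073 sqft = 0.2073 * 0.09290304 = 0.0192588 m^2. Sum: 0.2807 + 0.0192588 = 0.2999588 m^2. Result: 0.2999588 m^2 ≈ 0.3 m^2 (4 s.f.). Final answer: 0.3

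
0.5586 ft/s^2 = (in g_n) 1 ft/s^2 = 0.3048 m/s^2, so 0.5586 ft/s^2 = 0.5586 * 0.3048 = 0.17026128 m/s^2. 1 g_n = 9.80665 m/s^2, so 0.17026128 m/s^2 = 0.17026128 / 9.80665 = 0.017361819 g_n ≈ 0.01736 g_n (4 s.f.). Final answer: 0.01736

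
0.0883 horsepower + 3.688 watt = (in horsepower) 1 horsepower = 745.69987 W, so 0.0883 horsepower = 0.0883 * 745.69987 = 65.845299 W. 3.688 watt = 3.688 W. Sum: 65.845299 + 3.688 = 69.533299 W. 1 horsepower = 745.69987 W, so 69.533299 W = 69.533299 / 745.69987 = 0.093245689 horsepower ≈ 0.09325 horsepower (4 s.f.). Final answer: 0.09325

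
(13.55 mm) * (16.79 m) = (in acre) 5.622e-05. Check: 1 mm = 0.001 m, so 13.55 mm = 13.55 * 0.001 = 0.01355 m. 16.79 m is already in m. Combine: 0.01355 m * 16.79 m = 0.2275045 m^2. 1 acre = 4046.8564 m^2, so 0.2275045 m^2 = 0.2275045 / 4046.8564 = 5.6217586e-05 acre ≈ 5.622e-05 acre (4 s.f.).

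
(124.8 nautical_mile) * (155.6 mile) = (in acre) 1.43e+07. Check: 1 nautical_mile = 1852 m, so 124.8 nautical_mile = 124.8 * 1852 = 231129.6 m. 1 mile = 1609.344 m, so 155.6 mile = 155.6 * 1609.344 = 250413.93 m. Combine: 231129.6 m * 250413.93 m = 5.7878071e+10 m^2. 1 acre = 4046.8564 m^2, so 5.7878071e+10 m^2 = 5.7878071e+10 / 4046.8564 = 14301983 acre ≈ 1.43e+07 acre (4 s.f.).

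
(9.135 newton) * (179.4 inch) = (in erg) 9.135 newton = 9.135 N. 1 inch = 0.0254 m, so 179.4 inch = 179.4 * 0.0254 = 4.55676 m. Combine: 9.135 N * 4.55676 m = 41.626003 J. 1 erg = 1e-07 J, so 41.626003 J = 41.626003 / 1e-07 = 4.1626003e+08 erg ≈ 4.163e+08 erg (4 s.f.). Final answer: 4.163e+08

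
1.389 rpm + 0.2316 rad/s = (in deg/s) 21.6. Check: 1 rpm = 0.10471976 rad/s, so 1.389 rpm = 1.389 * 0.10471976 = 0.14545574 rad/s. 0.2316 rad/s is already in rad/s. Sum: 0.14545574 + 0.2316 = 0.37705574 rad/s. 1 deg/s = 0.017453293 rad/s, so 0.37705574 rad/s = 0.37705574 / 0.017453293 = 21.603703 deg/s ≈ 21.6 deg/s (4 s.f.).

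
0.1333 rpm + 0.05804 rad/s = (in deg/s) 4.125. Check: 1 rpm = 0.10471976 rad/s, so 0.1333 rpm = 0.1333 * 0.10471976 = 0.013959143 rad/s. 0.05804 rad/s is already in rad/s. Sum: 0.013959143 + 0.05804 = 0.071999143 rad/s. 1 deg/s = 0.017453293 rad/s, so 0.071999143 rad/s = 0.071999143 / 0.017453293 = 4.125247 deg/s ≈ 4.125 deg/s (4 s.f.).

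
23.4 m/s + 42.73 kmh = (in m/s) 35.27. Check: 23.4 m/s is already in m/s. 1 kmh = 0.27777778 m/s, so 42.73 kmh = 42.73 * 0.27777778 = 11.869444 m/s. Sum: 23.4 + 11.869444 = 35.269444 m/s. Result: 35.269444 m/s ≈ 35.27 m/s (4 s.f.).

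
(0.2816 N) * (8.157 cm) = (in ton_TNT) 5.49e-12. Check: 0.2816 N is already in N. 1 cm = 0.01 m, so 8.157 cm = 8.157 * 0.01 = 0.08157 m. Combine: 0.2816 N * 0.08157 m = 0.022970112 J. 1 ton_TNT = 4.184e+09 J, so 0.022970112 J = 0.022970112 / 4.184e+09 = 5.4899885e-12 ton_TNT ≈ 5.49e-12 ton_TNT (4 s.f.).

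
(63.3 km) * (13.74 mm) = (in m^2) 1 km = 1000 m, so 63.3 km = 63.3 * 1000 = 63300 m. 1 mm = 0.001 m, so 13.74 mm = 13.74 * 0.001 = 0.01374 m. Combine: 63300 m * 0.01374 m = 869.742 m^2. Result: 869.742 m^2 ≈ 869.7 m^2 (4 s.f.). Final answer: 869.7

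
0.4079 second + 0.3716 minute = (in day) 0.4079 second = 0.4079 s. 1 minute = 60 s, so 0.3716 minute = 0.3716 * 60 = 22.296 s. Sum: 0.4079 + 22.296 = 22.7039 s. 1 day = 86400 s, so 22.7039 s = 22.7039 / 86400 = 0.00026277662 day ≈ 0.0002628 day (4 s.f.). Final answer: 0.0002628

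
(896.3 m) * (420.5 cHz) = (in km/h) 896.3 m is already in m. 1 cHz = 0.01 Hz, so 420.5 cHz = 420.5 * 0.01 = 4.205 Hz. Combine: 896.3 m * 4.205 Hz = 3768.9415 m/s. 1 km/h = 0.27777778 m/s, so 3768.9415 m/s = 3768.9415 / 0.27777778 = 13568.189 km/h ≈ 1.357e+04 km/h (4 s.f.). Final answer: 1.357e+04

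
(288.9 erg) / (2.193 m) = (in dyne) 1.317. Check: 1 erg = 1e-07 J, so 288.9 erg = 288.9 * 1e-07 = 2.889e-05 J. 2.193 m is already in m. Combine: 2.889e-05 J / 2.193 m = 1.3173735e-05 N. 1 dyne = 1e-05 N, so 1.3173735e-05 N = 1.3173735e-05 / 1e-05 = 1.3173735 dyne ≈ 1.317 dyne (4 s.f.).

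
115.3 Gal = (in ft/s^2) 3.783. Check: 1 Gal = 0.01 m/s^2, so 115.3 Gal = 115.3 * 0.01 = 1.153 m/s^2. 1 ft/s^2 = 0.3048 m/s^2, so 1.153 m/s^2 = 1.153 / 0.3048 = 3.7828084 ft/s^2 ≈ 3.783 ft/s^2 (4 s.f.).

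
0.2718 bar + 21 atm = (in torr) 1.616e+04. Check: 1 bar = 100000 Pa, so 0.2718 bar = 0.2718 * 100000 = 27180 Pa. 1 atm = 101325 Pa, so 21 atm = 21 * 101325 = 2127825 Pa. Sum: 27180 + 2127825 = 2155005 Pa. 1 torr = 133.32237 Pa, so 2155005 Pa = 2155005 / 133.32237 = 16163.867 torr ≈ 1.616e+04 torr (4 s.f.).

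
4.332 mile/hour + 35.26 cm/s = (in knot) 1 mile/hour = 0.44704 m/s, so 4.332 mile/hour = 4.332 * 0.44704 = 1.9365773 m/s. 1 cm/s = 0.01 m/s, so 35.26 cm/s = 35.26 * 0.01 = 0.3526 m/s. Sum: 1.9365773 + 0.3526 = 2.2891773 m/s. 1 knot = 0.51444444 m/s, so 2.2891773 m/s = 2.2891773 / 0.51444444 = 4.4498046 knot ≈ 4.45 knot (4 s.f.). Final answer: 4.45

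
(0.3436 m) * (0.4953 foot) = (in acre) 1.282e-05. Check: 0.3436 m is already in m. 1 foot = 0.3048 m, so 0.4953 foot = 0.4953 * 0.3048 = 0.15096744 m. Combine: 0.3436 m * 0.15096744 m = 0.051872412 m^2. 1 acre = 4046.8564 m^2, so 0.051872412 m^2 = 0.051872412 / 4046.8564 = 1.2817952e-05 acre ≈ 1.282e-05 acre (4 s.f.).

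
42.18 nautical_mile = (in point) 1 nautical_mile = 1852 m, so 42.18 nautical_mile = 42.18 * 1852 = 78117.36 m. 1 point = 0.00035277778 m, so 78117.36 m = 78117.36 / 0.00035277778 = 2.2143504e+08 point ≈ 2.214e+08 point (4 s.f.). Final answer: 2.214e+08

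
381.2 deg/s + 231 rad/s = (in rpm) 1 deg/s = 0.017453293 rad/s, so 381.2 deg/s = 381.2 * 0.017453293 = 6.6531951 rad/s. 231 rad/s is already in rad/s. Sum: 6.6531951 + 231 = 237.6532 rad/s. 1 rpm = 0.10471976 rad/s, so 237.6532 rad/s = 237.6532 / 0.10471976 = 2269.4208 rpm ≈ 2269 rpm (4 s.f.). Final answer: 2269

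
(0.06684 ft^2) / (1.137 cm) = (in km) 1 ft^2 = 0.09290304 m^2, so 0.06684 ft^2 = 0.06684 * 0.09290304 = 0.0062096392 m^2. 1 cm = 0.01 m, so 1.137 cm = 1.137 * 0.01 = 0.01137 m. Combine: 0.0062096392 m^2 / 0.01137 m = 0.54614241 m. 1 km = 1000 m, so 0.54614241 m = 0.54614241 / 1000 = 0.00054614241 km ≈ 0.0005461 km (4 s.f.). Final answer: 0.0005461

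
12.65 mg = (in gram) 1 mg = 1e-06 kg, so 12.65 mg = 12.65 * 1e-06 = 1.265e-05 kg. 1 gram = 0.001 kg, so 1.265e-05 kg = 1.265e-05 / 0.001 = 0.01265 gram. Final answer: 0.01265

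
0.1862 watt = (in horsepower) 0.0002497. Check: 0.1862 watt = 0.1862 W. 1 horsepower = 745.69987 W, so 0.1862 W = 0.1862 / 745.69987 = 0.00024969831 horsepower ≈ 0.0002497 horsepower (4 s.f.).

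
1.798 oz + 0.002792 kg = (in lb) 0.1185. Check: 1 oz = 0.028349523 kg, so 1.798 oz = 1.798 * 0.028349523 = 0.050972443 kg. 0.002792 kg is already in kg. Sum: 0.050972443 + 0.002792 = 0.053764443 kg. 1 lb = 0.45359237 kg, so 0.053764443 kg = 0.053764443 / 0.45359237 = 0.11853031 lb ≈ 0.1185 lb (4 s.f.).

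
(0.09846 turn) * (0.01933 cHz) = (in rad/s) 0.0001196. Check: 1 turn = 6.2831853 rad, so 0.09846 turn = 0.09846 * 6.2831853 = 0.61864243 rad. 1 cHz = 0.01 Hz, so 0.01933 cHz = 0.01933 * 0.01 = 0.0001933 Hz. Combine: 0.61864243 rad * 0.0001933 Hz = 0.00011958358 rad/s. Result: 0.00011958358 rad/s ≈ 0.0001196 rad/s (4 s.f.).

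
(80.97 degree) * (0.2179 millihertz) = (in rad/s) 0.0003079. Check: 1 degree = 0.017453293 rad, so 80.97 degree = 80.97 * 0.017453293 = 1.4131931 rad. 1 millihertz = 0.001 Hz, so 0.2179 millihertz = 0.2179 * 0.001 = 0.0002179 Hz. Combine: 1.4131931 rad * 0.0002179 Hz = 0.00030793478 rad/s. Result: 0.00030793478 rad/s ≈ 0.0003079 rad/s (4 s.f.).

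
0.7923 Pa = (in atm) 7.819e-06. Check: 1 atm = 101325 Pa, so 0.7923 Pa = 0.7923 / 101325 = 7.819393e-06 atm ≈ 7.819e-06 atm (4 s.f.).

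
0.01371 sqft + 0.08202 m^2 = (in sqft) 1 sqft = 0.09290304 m^2, so 0.01371 sqft = 0.01371 * 0.09290304 = 0.0012737007 m^2. 0.08202 m^2 is already in m^2. Sum: 0.0012737007 + 0.08202 = 0.083293701 m^2. 1 sqft = 0.09290304 m^2, so 0.083293701 m^2 = 0.083293701 / 0.09290304 = 0.89656593 sqft ≈ 0.8966 sqft (4 s.f.). Final answer: 0.8966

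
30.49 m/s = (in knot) 59.27. Check: 1 knot = 0.51444444 m/s, so 30.49 m/s = 30.49 / 0.51444444 = 59.267819 knot ≈ 59.27 knot (4 s.f.).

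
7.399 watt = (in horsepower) 0.009922. Check: 7.399 watt = 7.399 W. 1 horsepower = 745.69987 W, so 7.399 W = 7.399 / 745.69987 = 0.0099222224 horsepower ≈ 0.009922 horsepower (4 s.f.).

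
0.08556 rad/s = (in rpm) 1 rpm = 0.10471976 rad/s, so 0.08556 rad/s = 0.08556 / 0.10471976 = 0.81703782 rpm ≈ 0.817 rpm (4 s.f.). Final answer: 0.817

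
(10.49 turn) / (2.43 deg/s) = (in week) 1 turn = 6.2831853 rad, so 10.49 turn = 10.49 * 6.2831853 = 65.910614 rad. 1 deg/s = 0.017453293 rad/s, so 2.43 deg/s = 2.43 * 0.017453293 = 0.042411501 rad/s. Combine: 65.910614 rad / 0.042411501 rad/s = 1554.0741 s. 1 week = 604800 s, so 1554.0741 s = 1554.0741 / 604800 = 0.0025695669 week ≈ 0.00257 week (4 s.f.). Final answer: 0.00257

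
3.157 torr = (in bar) 1 torr = 133.32237 Pa, so 3.157 torr = 3.157 * 133.32237 = 420.89872 Pa. 1 bar = 100000 Pa, so 420.89872 Pa = 420.89872 / 100000 = 0.0042089872 bar ≈ 0.004209 bar (4 s.f.). Final answer: 0.004209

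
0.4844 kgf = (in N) 4.75. Check: 1 kgf = 9.80665 N, so 0.4844 kgf = 0.4844 * 9.80665 = 4.7503413 N. Result: 4.7503413 N ≈ 4.75 N (4 s.f.).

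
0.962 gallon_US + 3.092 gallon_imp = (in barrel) 1 gallon_US = 0.0037854118 m^3, so 0.962 gallon_US = 0.962 * 0.0037854118 = 0.0036415661 m^3. 1 gallon_imp = 0.00454609 m^3, so 3.092 gallon_imp = 3.092 * 0.00454609 = 0.01405651 m^3. Sum: 0.0036415661 + 0.01405651 = 0.017698076 m^3. 1 barrel = 0.15898729 m^3, so 0.017698076 m^3 = 0.017698076 / 0.15898729 = 0.11131755 barrel ≈ 0.1113 barrel (4 s.f.). Final answer: 0.1113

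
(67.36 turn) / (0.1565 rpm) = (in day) 0.2989. Check: 1 turn = 6.2831853 rad, so 67.36 turn = 67.36 * 6.2831853 = 423.23536 rad. 1 rpm = 0.10471976 rad/s, so 0.1565 rpm = 0.1565 * 0.10471976 = 0.016388642 rad/s. Combine: 423.23536 rad / 0.016388642 rad/s = 25824.92 s. 1 day = 86400 s, so 25824.92 s = 25824.92 / 86400 = 0.29889954 day ≈ 0.2989 day (4 s.f.).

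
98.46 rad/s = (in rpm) 940.2. Check: 1 rpm = 0.10471976 rad/s, so 98.46 rad/s = 98.46 / 0.10471976 = 940.22374 rpm ≈ 940.2 rpm (4 s.f.).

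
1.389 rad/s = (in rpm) 1 rpm = 0.10471976 rad/s, so 1.389 rad/s = 1.389 / 0.10471976 = 13.263973 rpm ≈ 13.26 rpm (4 s.f.). Final answer: 13.26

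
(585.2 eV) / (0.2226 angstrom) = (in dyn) 0.4212. Check: 1 eV = 1.6021766e-19 J, so 585.2 eV = 585.2 * 1.6021766e-19 = 9.3759377e-17 J. 1 angstrom = 1e-10 m, so 0.2226 angstrom = 0.2226 * 1e-10 = 2.226e-11 m. Combine: 9.3759377e-17 J / 2.226e-11 m = 4.2120115e-06 N. 1 dyn = 1e-05 N, so 4.2120115e-06 N = 4.2120115e-06 / 1e-05 = 0.42120115 dyn ≈ 0.4212 dyn (4 s.f.).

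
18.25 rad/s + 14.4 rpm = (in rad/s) 19.76. Check: 18.25 rad/s is already in rad/s. 1 rpm = 0.10471976 rad/s, so 14.4 rpm = 14.4 * 0.10471976 = 1.5079645 rad/s. Sum: 18.25 + 1.5079645 = 19.757964 rad/s. Result: 19.757964 rad/s ≈ 19.76 rad/s (4 s.f.).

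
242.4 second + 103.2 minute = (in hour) 1.787. Check: 242.4 second = 242.4 s. 1 minute = 60 s, so 103.2 minute = 103.2 * 60 = 6192 s. Sum: 242.4 + 6192 = 6434.4 s. 1 hour = 3600 s, so 6434.4 s = 6434.4 / 3600 = 1.7873333 hour ≈ 1.787 hour (4 s.f.).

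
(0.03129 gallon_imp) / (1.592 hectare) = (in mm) 8.935e-06. Check: 1 gallon_imp = 0.00454609 m^3, so 0.03129 gallon_imp = 0.03129 * 0.00454609 = 0.00014224716 m^3. 1 hectare = 10000 m^2, so 1.592 hectare = 1.592 * 10000 = 15920 m^2. Combine: 0.00014224716 m^3 / 15920 m^2 = 8.9351229e-09 m. 1 mm = 0.001 m, so 8.9351229e-09 m = 8.9351229e-09 / 0.001 = 8.9351229e-06 mm ≈ 8.935e-06 mm (4 s.f.).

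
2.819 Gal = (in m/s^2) 0.02819. Check: 1 Gal = 0.01 m/s^2, so 2.819 Gal = 2.819 * 0.01 = 0.02819 m/s^2. Result: 0.02819 m/s^2.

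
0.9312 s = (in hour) 1 hour = 3600 s, so 0.9312 s = 0.9312 / 3600 = 0.00025866667 hour ≈ 0.0002587 hour (4 s.f.). Final answer: 0.0002587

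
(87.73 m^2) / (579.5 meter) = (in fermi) 87.73 m^2 is already in m^2. 579.5 meter = 579.5 m. Combine: 87.73 m^2 / 579.5 m = 0.15138913 m. 1 fermi = 1e-15 m, so 0.15138913 m = 0.15138913 / 1e-15 = 1.5138913e+14 fermi ≈ 1.514e+14 fermi (4 s.f.). Final answer: 1.514e+14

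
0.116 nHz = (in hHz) 1.16e-12. Check: 1 nHz = 1e-09 Hz, so 0.116 nHz = 0.116 * 1e-09 = 1.16e-10 Hz. 1 hHz = 100 Hz, so 1.16e-10 Hz = 1.16e-10 / 100 = 1.16e-12 hHz.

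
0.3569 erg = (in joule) 3.569e-08. Check: 1 erg = 1e-07 J, so 0.3569 erg = 0.3569 * 1e-07 = 3.569e-08 J. 3.569e-08 J = 3.569e-08 joule.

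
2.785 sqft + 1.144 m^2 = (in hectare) 1 sqft = 0.09290304 m^2, so 2.785 sqft = 2.785 * 0.09290304 = 0.25873497 m^2. 1.144 m^2 is already in m^2. Sum: 0.25873497 + 1.144 = 1.402735 m^2. 1 hectare = 10000 m^2, so 1.402735 m^2 = 1.402735 / 10000 = 0.0001402735 hectare ≈ 0.0001403 hectare (4 s.f.). Final answer: 0.0001403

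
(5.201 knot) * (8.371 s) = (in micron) 1 knot = 0.51444444 m/s, so 5.201 knot = 5.201 * 0.51444444 = 2.6756256 m/s. 8.371 s is already in s. Combine: 2.6756256 m/s * 8.371 s = 22.397662 m. 1 micron = 1e-06 m, so 22.397662 m = 22.397662 / 1e-06 = 22397662 micron ≈ 2.24e+07 micron (4 s.f.). Final answer: 2.24e+07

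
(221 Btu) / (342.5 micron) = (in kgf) 6.942e+07. Check: 1 Btu = 1055.0559 J, so 221 Btu = 221 * 1055.0559 = 233167.34 J. 1 micron = 1e-06 m, so 342.5 micron = 342.5 * 1e-06 = 0.0003425 m. Combine: 233167.34 J / 0.0003425 m = 6.8078056e+08 N. 1 kgf = 9.80665 N, so 6.8078056e+08 N = 6.8078056e+08 / 9.80665 = 69420298 kgf ≈ 6.942e+07 kgf (4 s.f.).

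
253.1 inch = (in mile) 0.003995. Check: 1 inch = 0.0254 m, so 253.1 inch = 253.1 * 0.0254 = 6.42874 m. 1 mile = 1609.344 m, so 6.42874 m = 6.42874 / 1609.344 = 0.0039946338 mile ≈ 0.003995 mile (4 s.f.).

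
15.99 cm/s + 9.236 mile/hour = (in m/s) 4.289. Check: 1 cm/s = 0.01 m/s, so 15.99 cm/s = 15.99 * 0.01 = 0.1599 m/s. 1 mile/hour = 0.44704 m/s, so 9.236 mile/hour = 9.236 * 0.44704 = 4.1288614 m/s. Sum: 0.1599 + 4.1288614 = 4.2887614 m/s. Result: 4.2887614 m/s ≈ 4.289 m/s (4 s.f.).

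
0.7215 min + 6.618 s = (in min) 1 min = 60 s, so 0.7215 min = 0.7215 * 60 = 43.29 s. 6.618 s is already in s. Sum: 43.29 + 6.618 = 49.908 s. 1 min = 60 s, so 49.908 s = 49.908 / 60 = 0.8318 min. Final answer: 0.8318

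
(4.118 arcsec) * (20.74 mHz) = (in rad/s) 4.141e-07. Check: 1 arcsec = 4.8481368e-06 rad, so 4.118 arcsec = 4.118 * 4.8481368e-06 = 1.9964627e-05 rad. 1 mHz = 0.001 Hz, so 20.74 mHz = 20.74 * 0.001 = 0.02074 Hz. Combine: 1.9964627e-05 rad * 0.02074 Hz = 4.1406637e-07 rad/s. Result: 4.1406637e-07 rad/s ≈ 4.141e-07 rad/s (4 s.f.).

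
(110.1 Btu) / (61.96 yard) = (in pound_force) 1 Btu = 1055.0559 J, so 110.1 Btu = 110.1 * 1055.0559 = 116161.65 J. 1 yard = 0.9144 m, so 61.96 yard = 61.96 * 0.9144 = 56.656224 m. Combine: 116161.65 J / 56.656224 m = 2050.2893 N. 1 pound_force = 4.4482216 N, so 2050.2893 N = 2050.2893 / 4.4482216 = 460.92337 pound_force ≈ 460.9 pound_force (4 s.f.). Final answer: 460.9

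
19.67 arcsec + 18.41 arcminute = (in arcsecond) 1124. Check: 1 arcsec = 4.8481368e-06 rad, so 19.67 arcsec = 19.67 * 4.8481368e-06 = 9.5362851e-05 rad. 1 arcminute = 0.00029088821 rad, so 18.41 arcminute = 18.41 * 0.00029088821 = 0.0053552519 rad. Sum: 9.5362851e-05 + 0.0053552519 = 0.0054506148 rad. 1 arcsecond = 4.8481368e-06 rad, so 0.0054506148 rad = 0.0054506148 / 4.8481368e-06 = 1124.27 arcsecond ≈ 1124 arcsecond (4 s.f.).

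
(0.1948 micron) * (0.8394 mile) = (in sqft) 0.002833. Check: 1 micron = 1e-06 m, so 0.1948 micron = 0.1948 * 1e-06 = 1.948e-07 m. 1 mile = 1609.344 m, so 0.8394 mile = 0.8394 * 1609.344 = 1350.8834 m. Combine: 1.948e-07 m * 1350.8834 m = 0.00026315208 m^2. 1 sqft = 0.09290304 m^2, so 0.00026315208 m^2 = 0.00026315208 / 0.09290304 = 0.0028325454 sqft ≈ 0.002833 sqft (4 s.f.).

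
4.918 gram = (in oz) 1 gram = 0.001 kg, so 4.918 gram = 4.918 * 0.001 = 0.004918 kg. 1 oz = 0.028349523 kg, so 0.004918 kg = 0.004918 / 0.028349523 = 0.17347734 oz ≈ 0.1735 oz (4 s.f.). Final answer: 0.1735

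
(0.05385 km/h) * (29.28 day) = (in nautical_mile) 20.43. Check: 1 km/h = 0.27777778 m/s, so 0.05385 km/h = 0.05385 * 0.27777778 = 0.014958333 m/s. 1 day = 86400 s, so 29.28 day = 29.28 * 86400 = 2529792 s. Combine: 0.014958333 m/s * 2529792 s = 37841.472 m. 1 nautical_mile = 1852 m, so 37841.472 m = 37841.472 / 1852 = 20.43276 nautical_mile ≈ 20.43 nautical_mile (4 s.f.).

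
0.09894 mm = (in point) 0.2805. Check: 1 mm = 0.001 m, so 0.09894 mm = 0.09894 * 0.001 = 9.894e-05 m. 1 point = 0.00035277778 m, so 9.894e-05 m = 9.894e-05 / 0.00035277778 = 0.28045984 point ≈ 0.2805 point (4 s.f.).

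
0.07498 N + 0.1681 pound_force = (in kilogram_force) 0.08389. Check: 0.07498 N is already in N. 1 pound_force = 4.4482216 N, so 0.1681 pound_force = 0.1681 * 4.4482216 = 0.74774605 N. Sum: 0.07498 + 0.74774605 = 0.82272605 N. 1 kilogram_force = 9.80665 N, so 0.82272605 N = 0.82272605 / 9.80665 = 0.08389471 kilogram_force ≈ 0.08389 kilogram_force (4 s.f.).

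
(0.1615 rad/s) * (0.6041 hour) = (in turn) 55.9. Check: 0.1615 rad/s is already in rad/s. 1 hour = 3600 s, so 0.6041 hour = 0.6041 * 3600 = 2174.76 s. Combine: 0.1615 rad/s * 2174.76 s = 351.22374 rad. 1 turn = 6.2831853 rad, so 351.22374 rad = 351.22374 / 6.2831853 = 55.898994 turn ≈ 55.9 turn (4 s.f.).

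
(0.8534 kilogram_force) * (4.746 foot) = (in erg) 1 kilogram_force = 9.80665 N, so 0.8534 kilogram_force = 0.8534 * 9.80665 = 8.3689951 N. 1 foot = 0.3048 m, so 4.746 foot = 4.746 * 0.3048 = 1.4465808 m. Combine: 8.3689951 N * 1.4465808 m = 12.106428 J. 1 erg = 1e-07 J, so 12.106428 J = 12.106428 / 1e-07 = 1.2106428e+08 erg ≈ 1.211e+08 erg (4 s.f.). Final answer: 1.211e+08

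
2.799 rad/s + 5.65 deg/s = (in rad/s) 2.799 rad/s is already in rad/s. 1 deg/s = 0.017453293 rad/s, so 5.65 deg/s = 5.65 * 0.017453293 = 0.098611103 rad/s. Sum: 2.799 + 0.098611103 = 2.8976111 rad/s. Result: 2.8976111 rad/s ≈ 2.898 rad/s (4 s.f.). Final answer: 2.898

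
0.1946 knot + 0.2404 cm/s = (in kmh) 0.3691. Check: 1 knot = 0.51444444 m/s, so 0.1946 knot = 0.1946 * 0.51444444 = 0.10011089 m/s. 1 cm/s = 0.01 m/s, so 0.2404 cm/s = 0.2404 * 0.01 = 0.002404 m/s. Sum: 0.10011089 + 0.002404 = 0.10251489 m/s. 1 kmh = 0.27777778 m/s, so 0.10251489 m/s = 0.10251489 / 0.27777778 = 0.3690536 kmh ≈ 0.3691 kmh (4 s.f.).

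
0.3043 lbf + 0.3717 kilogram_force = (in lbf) 1.124. Check: 1 lbf = 4.4482216 N, so 0.3043 lbf = 0.3043 * 4.4482216 = 1.3535938 N. 1 kilogram_force = 9.80665 N, so 0.3717 kilogram_force = 0.3717 * 9.80665 = 3.6451318 N. Sum: 1.3535938 + 3.6451318 = 4.9987256 N. 1 lbf = 4.4482216 N, so 4.9987256 N = 4.9987256 / 4.4482216 = 1.1237582 lbf ≈ 1.124 lbf (4 s.f.).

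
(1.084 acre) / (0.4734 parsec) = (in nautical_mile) 1 acre = 4046.8564 m^2, so 1.084 acre = 1.084 * 4046.8564 = 4386.7924 m^2. 1 parsec = 3.0856776e+16 m, so 0.4734 parsec = 0.4734 * 3.0856776e+16 = 1.4607598e+16 m. Combine: 4386.7924 m^2 / 1.4607598e+16 m = 3.0030895e-13 m. 1 nautical_mile = 1852 m, so 3.0030895e-13 m = 3.0030895e-13 / 1852 = 1.6215386e-16 nautical_mile ≈ 1.622e-16 nautical_mile (4 s.f.). Final answer: 1.622e-16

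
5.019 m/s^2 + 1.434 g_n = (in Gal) 1908. Check: 5.019 m/s^2 is already in m/s^2. 1 g_n = 9.80665 m/s^2, so 1.434 g_n = 1.434 * 9.80665 = 14.062736 m/s^2. Sum: 5.019 + 14.062736 = 19.081736 m/s^2. 1 Gal = 0.01 m/s^2, so 19.081736 m/s^2 = 19.081736 / 0.01 = 1908.1736 Gal ≈ 1908 Gal (4 s.f.).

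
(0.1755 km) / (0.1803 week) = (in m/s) 0.001609. Check: 1 km = 1000 m, so 0.1755 km = 0.1755 * 1000 = 175.5 m. 1 week = 604800 s, so 0.1803 week = 0.1803 * 604800 = 109045.44 s. Combine: 175.5 m / 109045.44 s = 0.0016094208 m/s. Result: 0.0016094208 m/s ≈ 0.001609 m/s (4 s.f.).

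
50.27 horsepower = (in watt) 3.749e+04. Check: 1 horsepower = 745.69987 W, so 50.27 horsepower = 50.27 * 745.69987 = 37486.333 W. 37486.333 W = 37486.333 watt ≈ 3.749e+04 watt (4 s.f.).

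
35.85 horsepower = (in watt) 2.673e+04. Check: 1 horsepower = 745.69987 W, so 35.85 horsepower = 35.85 * 745.69987 = 26733.34 W. 26733.34 W = 26733.34 watt ≈ 2.673e+04 watt (4 s.f.).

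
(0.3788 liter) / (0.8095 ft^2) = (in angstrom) 5.037e+07. Check: 1 liter = 0.001 m^3, so 0.3788 liter = 0.3788 * 0.001 = 0.0003788 m^3. 1 ft^2 = 0.09290304 m^2, so 0.8095 ft^2 = 0.8095 * 0.09290304 = 0.075205011 m^2. Combine: 0.0003788 m^3 / 0.075205011 m^2 = 0.0050368984 m. 1 angstrom = 1e-10 m, so 0.0050368984 m = 0.0050368984 / 1e-10 = 50368984 angstrom ≈ 5.037e+07 angstrom (4 s.f.).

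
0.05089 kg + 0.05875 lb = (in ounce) 2.735. Check: 0.05089 kg is already in kg. 1 lb = 0.45359237 kg, so 0.05875 lb = 0.05875 * 0.45359237 = 0.026648552 kg. Sum: 0.05089 + 0.026648552 = 0.077538552 kg. 1 ounce = 0.028349523 kg, so 0.077538552 kg = 0.077538552 / 0.028349523 = 2.7350919 ounce ≈ 2.735 ounce (4 s.f.).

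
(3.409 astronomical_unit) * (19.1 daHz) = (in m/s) 9.741e+13. Check: 1 astronomical_unit = 1.4959787e+11 m, so 3.409 astronomical_unit = 3.409 * 1.4959787e+11 = 5.0997914e+11 m. 1 daHz = 10 Hz, so 19.1 daHz = 19.1 * 10 = 191 Hz. Combine: 5.0997914e+11 m * 191 Hz = 9.7406016e+13 m/s. Result: 9.7406016e+13 m/s ≈ 9.741e+13 m/s (4 s.f.).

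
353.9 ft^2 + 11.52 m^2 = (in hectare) 0.00444. Check: 1 ft^2 = 0.09290304 m^2, so 353.9 ft^2 = 353.9 * 0.09290304 = 32.878386 m^2. 11.52 m^2 is already in m^2. Sum: 32.878386 + 11.52 = 44.398386 m^2. 1 hectare = 10000 m^2, so 44.398386 m^2 = 44.398386 / 10000 = 0.0044398386 hectare ≈ 0.00444 hectare (4 s.f.).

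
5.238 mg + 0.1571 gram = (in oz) 0.005726. Check: 1 mg = 1e-06 kg, so 5.238 mg = 5.238 * 1e-06 = 5.238e-06 kg. 1 gram = 0.001 kg, so 0.1571 gram = 0.1571 * 0.001 = 0.0001571 kg. Sum: 5.238e-06 + 0.0001571 = 0.000162338 kg. 1 oz = 0.028349523 kg, so 0.000162338 kg = 0.000162338 / 0.028349523 = 0.0057263044 oz ≈ 0.005726 oz (4 s.f.).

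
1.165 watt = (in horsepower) 0.001562. Check: 1.165 watt = 1.165 W. 1 horsepower = 745.69987 W, so 1.165 W = 1.165 / 745.69987 = 0.0015622907 horsepower ≈ 0.001562 horsepower (4 s.f.).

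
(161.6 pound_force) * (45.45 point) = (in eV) 7.194e+19. Check: 1 pound_force = 4.4482216 N, so 161.6 pound_force = 161.6 * 4.4482216 = 718.83261 N. 1 point = 0.00035277778 m, so 45.45 point = 45.45 * 0.00035277778 = 0.01603375 m. Combine: 718.83261 N * 0.01603375 m = 11.525582 J. 1 eV = 1.6021766e-19 J, so 11.525582 J = 11.525582 / 1.6021766e-19 = 7.1937027e+19 eV ≈ 7.194e+19 eV (4 s.f.).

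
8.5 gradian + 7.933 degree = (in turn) 0.04329. Check: 1 gradian = 0.015707963 rad, so 8.5 gradian = 8.5 * 0.015707963 = 0.13351769 rad. 1 degree = 0.017453293 rad, so 7.933 degree = 7.933 * 0.017453293 = 0.13845697 rad. Sum: 0.13351769 + 0.13845697 = 0.27197466 rad. 1 turn = 6.2831853 rad, so 0.27197466 rad = 0.27197466 / 6.2831853 = 0.043286111 turn ≈ 0.04329 turn (4 s.f.).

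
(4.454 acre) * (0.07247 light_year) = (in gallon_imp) 1 acre = 4046.8564 m^2, so 4.454 acre = 4.454 * 4046.8564 = 18024.699 m^2. 1 light_year = 9.4607305e+15 m, so 0.07247 light_year = 0.07247 * 9.4607305e+15 = 6.8561914e+14 m. Combine: 18024.699 m^2 * 6.8561914e+14 m = 1.2358078e+19 m^3. 1 gallon_imp = 0.00454609 m^3, so 1.2358078e+19 m^3 = 1.2358078e+19 / 0.00454609 = 2.7183972e+21 gallon_imp ≈ 2.718e+21 gallon_imp (4 s.f.). Final answer: 2.718e+21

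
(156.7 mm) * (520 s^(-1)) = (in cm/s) 8148. Check: 1 mm = 0.001 m, so 156.7 mm = 156.7 * 0.001 = 0.1567 m. 520 s^(-1) = 520 Hz. Combine: 0.1567 m * 520 Hz = 81.484 m/s. 1 cm/s = 0.01 m/s, so 81.484 m/s = 81.484 / 0.01 = 8148.4 cm/s ≈ 8148 cm/s (4 s.f.).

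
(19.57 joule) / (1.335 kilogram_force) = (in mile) 0.0009288. Check: 19.57 joule = 19.57 J. 1 kilogram_force = 9.80665 N, so 1.335 kilogram_force = 1.335 * 9.80665 = 13.091878 N. Combine: 19.57 J / 13.091878 N = 1.4948199 m. 1 mile = 1609.344 m, so 1.4948199 m = 1.4948199 / 1609.344 = 0.00092883805 mile ≈ 0.0009288 mile (4 s.f.).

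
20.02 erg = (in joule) 2.002e-06. Check: 1 erg = 1e-07 J, so 20.02 erg = 20.02 * 1e-07 = 2.002e-06 J. 2.002e-06 J = 2.002e-06 joule.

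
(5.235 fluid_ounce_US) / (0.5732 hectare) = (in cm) 1 fluid_ounce_US = 2.957353e-05 m^3, so 5.235 fluid_ounce_US = 5.235 * 2.957353e-05 = 0.00015481743 m^3. 1 hectare = 10000 m^2, so 0.5732 hectare = 0.5732 * 10000 = 5732 m^2. Combine: 0.00015481743 m^3 / 5732 m^2 = 2.7009321e-08 m. 1 cm = 0.01 m, so 2.7009321e-08 m = 2.7009321e-08 / 0.01 = 2.7009321e-06 cm ≈ 2.701e-06 cm (4 s.f.). Final answer: 2.701e-06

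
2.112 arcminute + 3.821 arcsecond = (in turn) 0.0001007. Check: 1 arcminute = 0.00029088821 rad, so 2.112 arcminute = 2.112 * 0.00029088821 = 0.0006143559 rad. 1 arcsecond = 4.8481368e-06 rad, so 3.821 arcsecond = 3.821 * 4.8481368e-06 = 1.8524731e-05 rad. Sum: 0.0006143559 + 1.8524731e-05 = 0.00063288063 rad. 1 turn = 6.2831853 rad, so 0.00063288063 rad = 0.00063288063 / 6.2831853 = 0.00010072608 turn ≈ 0.0001007 turn (4 s.f.).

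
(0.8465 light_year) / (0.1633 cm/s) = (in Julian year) 1 light_year = 9.4607305e+15 m, so 0.8465 light_year = 0.8465 * 9.4607305e+15 = 8.0085083e+15 m. 1 cm/s = 0.01 m/s, so 0.1633 cm/s = 0.1633 * 0.01 = 0.001633 m/s. Combine: 8.0085083e+15 m / 0.001633 m/s = 4.9041692e+18 s. 1 Julian year = 31557600 s, so 4.9041692e+18 s = 4.9041692e+18 / 31557600 = 1.5540375e+11 Julian year ≈ 1.554e+11 Julian year (4 s.f.). Final answer: 1.554e+11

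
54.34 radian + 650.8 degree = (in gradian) 4183. Check: 54.34 radian = 54.34 rad. 1 degree = 0.017453293 rad, so 650.8 degree = 650.8 * 0.017453293 = 11.358603 rad. Sum: 54.34 + 11.358603 = 65.698603 rad. 1 gradian = 0.015707963 rad, so 65.698603 rad = 65.698603 / 0.015707963 = 4182.503 gradian ≈ 4183 gradian (4 s.f.).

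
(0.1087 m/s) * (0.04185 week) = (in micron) 2.751e+09. Check: 0.1087 m/s is already in m/s. 1 week = 604800 s, so 0.04185 week = 0.04185 * 604800 = 25310.88 s. Combine: 0.1087 m/s * 25310.88 s = 2751.2927 m. 1 micron = 1e-06 m, so 2751.2927 m = 2751.2927 / 1e-06 = 2.7512927e+09 micron ≈ 2.751e+09 micron (4 s.f.).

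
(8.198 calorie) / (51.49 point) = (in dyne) 1 calorie = 4.184 J, so 8.198 calorie = 8.198 * 4.184 = 34.300432 J. 1 point = 0.00035277778 m, so 51.49 point = 51.49 * 0.00035277778 = 0.018164528 m. Combine: 34.300432 J / 0.018164528 m = 1888.3195 N. 1 dyne = 1e-05 N, so 1888.3195 N = 1888.3195 / 1e-05 = 1.8883195e+08 dyne ≈ 1.888e+08 dyne (4 s.f.). Final answer: 1.888e+08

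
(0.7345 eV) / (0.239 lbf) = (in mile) 6.878e-23. Check: 1 eV = 1.6021766e-19 J, so 0.7345 eV = 0.7345 * 1.6021766e-19 = 1.1767987e-19 J. 1 lbf = 4.4482216 N, so 0.239 lbf = 0.239 * 4.4482216 = 1.063125 N. Combine: 1.1767987e-19 J / 1.063125 N = 1.1069242e-19 m. 1 mile = 1609.344 m, so 1.1069242e-19 m = 1.1069242e-19 / 1609.344 = 6.878108e-23 mile ≈ 6.878e-23 mile (4 s.f.).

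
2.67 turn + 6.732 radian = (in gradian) 1497. Check: 1 turn = 6.2831853 rad, so 2.67 turn = 2.67 * 6.2831853 = 16.776105 rad. 6.732 radian = 6.732 rad. Sum: 16.776105 + 6.732 = 23.508105 rad. 1 gradian = 0.015707963 rad, so 23.508105 rad = 23.508105 / 0.015707963 = 1496.5724 gradian ≈ 1497 gradian (4 s.f.).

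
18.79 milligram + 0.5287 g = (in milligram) 547.5. Check: 1 milligram = 1e-06 kg, so 18.79 milligram = 18.79 * 1e-06 = 1.879e-05 kg. 1 g = 0.001 kg, so 0.5287 g = 0.5287 * 0.001 = 0.0005287 kg. Sum: 1.879e-05 + 0.0005287 = 0.00054749 kg. 1 milligram = 1e-06 kg, so 0.00054749 kg = 0.00054749 / 1e-06 = 547.49 milligram ≈ 547.5 milligram (4 s.f.).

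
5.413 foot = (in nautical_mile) 1 foot = 0.3048 m, so 5.413 foot = 5.413 * 0.3048 = 1.6498824 m. 1 nautical_mile = 1852 m, so 1.6498824 m = 1.6498824 / 1852 = 0.00089086523 nautical_mile ≈ 0.0008909 nautical_mile (4 s.f.). Final answer: 0.0008909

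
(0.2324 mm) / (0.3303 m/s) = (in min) 1.173e-05. Check: 1 mm = 0.001 m, so 0.2324 mm = 0.2324 * 0.001 = 0.0002324 m. 0.3303 m/s is already in m/s. Combine: 0.0002324 m / 0.3303 m/s = 0.00070360279 s. 1 min = 60 s, so 0.00070360279 s = 0.00070360279 / 60 = 1.1726713e-05 min ≈ 1.173e-05 min (4 s.f.).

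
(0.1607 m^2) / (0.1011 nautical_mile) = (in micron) 858.3. Check: 0.1607 m^2 is already in m^2. 1 nautical_mile = 1852 m, so 0.1011 nautical_mile = 0.1011 * 1852 = 187.2372 m. Combine: 0.1607 m^2 / 187.2372 m = 0.00085826962 m. 1 micron = 1e-06 m, so 0.00085826962 m = 0.00085826962 / 1e-06 = 858.26962 micron ≈ 858.3 micron (4 s.f.).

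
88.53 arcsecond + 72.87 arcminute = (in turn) 0.003442. Check: 1 arcsecond = 4.8481368e-06 rad, so 88.53 arcsecond = 88.53 * 4.8481368e-06 = 0.00042920555 rad. 1 arcminute = 0.00029088821 rad, so 72.87 arcminute = 72.87 * 0.00029088821 = 0.021197024 rad. Sum: 0.00042920555 + 0.021197024 = 0.021626229 rad. 1 turn = 6.2831853 rad, so 0.021626229 rad = 0.021626229 / 6.2831853 = 0.0034419213 turn ≈ 0.003442 turn (4 s.f.).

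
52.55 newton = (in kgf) 5.359. Check: 52.55 newton = 52.55 N. 1 kgf = 9.80665 N, so 52.55 N = 52.55 / 9.80665 = 5.3586087 kgf ≈ 5.359 kgf (4 s.f.).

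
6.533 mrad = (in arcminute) 1 mrad = 0.001 rad, so 6.533 mrad = 6.533 * 0.001 = 0.006533 rad. 1 arcminute = 0.00029088821 rad, so 0.006533 rad = 0.006533 / 0.00029088821 = 22.4588 arcminute ≈ 22.46 arcminute (4 s.f.). Final answer: 22.46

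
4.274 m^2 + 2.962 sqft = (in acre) 0.001124. Check: 4.274 m^2 is already in m^2. 1 sqft = 0.09290304 m^2, so 2.962 sqft = 2.962 * 0.09290304 = 0.2751788 m^2. Sum: 4.274 + 0.2751788 = 4.5491788 m^2. 1 acre = 4046.8564 m^2, so 4.5491788 m^2 = 4.5491788 / 4046.8564 = 0.0011241266 acre ≈ 0.001124 acre (4 s.f.).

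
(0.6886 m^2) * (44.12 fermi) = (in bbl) 0.6886 m^2 is already in m^2. 1 fermi = 1e-15 m, so 44.12 fermi = 44.12 * 1e-15 = 4.412e-14 m. Combine: 0.6886 m^2 * 4.412e-14 m = 3.0381032e-14 m^3. 1 bbl = 0.15898729 m^3, so 3.0381032e-14 m^3 = 3.0381032e-14 / 0.15898729 = 1.9109094e-13 bbl ≈ 1.911e-13 bbl (4 s.f.). Final answer: 1.911e-13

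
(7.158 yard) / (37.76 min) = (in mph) 1 yard = 0.9144 m, so 7.158 yard = 7.158 * 0.9144 = 6.5452752 m. 1 min = 60 s, so 37.76 min = 37.76 * 60 = 2265.6 s. Combine: 6.5452752 m / 2265.6 s = 0.0028889809 m/s. 1 mph = 0.44704 m/s, so 0.0028889809 m/s = 0.0028889809 / 0.44704 = 0.0064624663 mph ≈ 0.006462 mph (4 s.f.). Final answer: 0.006462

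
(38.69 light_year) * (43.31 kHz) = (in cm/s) 1.585e+24. Check: 1 light_year = 9.4607305e+15 m, so 38.69 light_year = 38.69 * 9.4607305e+15 = 3.6603566e+17 m. 1 kHz = 1000 Hz, so 43.31 kHz = 43.31 * 1000 = 43310 Hz. Combine: 3.6603566e+17 m * 43310 Hz = 1.5853005e+22 m/s. 1 cm/s = 0.01 m/s, so 1.5853005e+22 m/s = 1.5853005e+22 / 0.01 = 1.5853005e+24 cm/s ≈ 1.585e+24 cm/s (4 s.f.).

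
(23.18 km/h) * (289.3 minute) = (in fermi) 1.118e+20. Check: 1 km/h = 0.27777778 m/s, so 23.18 km/h = 23.18 * 0.27777778 = 6.4388889 m/s. 1 minute = 60 s, so 289.3 minute = 289.3 * 60 = 17358 s. Combine: 6.4388889 m/s * 17358 s = 111766.23 m. 1 fermi = 1e-15 m, so 111766.23 m = 111766.23 / 1e-15 = 1.1176623e+20 fermi ≈ 1.118e+20 fermi (4 s.f.).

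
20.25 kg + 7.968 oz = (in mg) 2.048e+07. Check: 20.25 kg is already in kg. 1 oz = 0.028349523 kg, so 7.968 oz = 7.968 * 0.028349523 = 0.225889 kg. Sum: 20.25 + 0.225889 = 20.475889 kg. 1 mg = 1e-06 kg, so 20.475889 kg = 20.475889 / 1e-06 = 20475889 mg ≈ 2.048e+07 mg (4 s.f.).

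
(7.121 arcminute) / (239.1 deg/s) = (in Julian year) 1 arcminute = 0.00029088821 rad, so 7.121 arcminute = 7.121 * 0.00029088821 = 0.0020714149 rad. 1 deg/s = 0.017453293 rad/s, so 239.1 deg/s = 239.1 * 0.017453293 = 4.1730822 rad/s. Combine: 0.0020714149 rad / 4.1730822 rad/s = 0.0004963753 s. 1 Julian year = 31557600 s, so 0.0004963753 s = 0.0004963753 / 31557600 = 1.5729184e-11 Julian year ≈ 1.573e-11 Julian year (4 s.f.). Final answer: 1.573e-11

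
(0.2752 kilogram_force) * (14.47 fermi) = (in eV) 2.437e+05. Check: 1 kilogram_force = 9.80665 N, so 0.2752 kilogram_force = 0.2752 * 9.80665 = 2.6987901 N. 1 fermi = 1e-15 m, so 14.47 fermi = 14.47 * 1e-15 = 1.447e-14 m. Combine: 2.6987901 N * 1.447e-14 m = 3.9051492e-14 J. 1 eV = 1.6021766e-19 J, so 3.9051492e-14 J = 3.9051492e-14 / 1.6021766e-19 = 243740.24 eV ≈ 2.437e+05 eV (4 s.f.).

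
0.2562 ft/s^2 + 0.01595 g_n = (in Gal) 23.45. Check: 1 ft/s^2 = 0.3048 m/s^2, so 0.2562 ft/s^2 = 0.2562 * 0.3048 = 0.07808976 m/s^2. 1 g_n = 9.80665 m/s^2, so 0.01595 g_n = 0.01595 * 9.80665 = 0.15641607 m/s^2. Sum: 0.07808976 + 0.15641607 = 0.23450583 m/s^2. 1 Gal = 0.01 m/s^2, so 0.23450583 m/s^2 = 0.23450583 / 0.01 = 23.450583 Gal ≈ 23.45 Gal (4 s.f.).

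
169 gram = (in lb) 0.3726. Check: 1 gram = 0.001 kg, so 169 gram = 169 * 0.001 = 0.169 kg. 1 lb = 0.45359237 kg, so 0.169 kg = 0.169 / 0.45359237 = 0.37258122 lb ≈ 0.3726 lb (4 s.f.).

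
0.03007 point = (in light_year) 1.121e-21. Check: 1 point = 0.00035277778 m, so 0.03007 point = 0.03007 * 0.00035277778 = 1.0608028e-05 m. 1 light_year = 9.4607305e+15 m, so 1.0608028e-05 m = 1.0608028e-05 / 9.4607305e+15 = 1.1212694e-21 light_year ≈ 1.121e-21 light_year (4 s.f.).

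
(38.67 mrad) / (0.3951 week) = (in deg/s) 9.272e-06. Check: 1 mrad = 0.001 rad, so 38.67 mrad = 38.67 * 0.001 = 0.03867 rad. 1 week = 604800 s, so 0.3951 week = 0.3951 * 604800 = 238956.48 s. Combine: 0.03867 rad / 238956.48 s = 1.6182863e-07 rad/s. 1 deg/s = 0.017453293 rad/s, so 1.6182863e-07 rad/s = 1.6182863e-07 / 0.017453293 = 9.2720976e-06 deg/s ≈ 9.272e-06 deg/s (4 s.f.).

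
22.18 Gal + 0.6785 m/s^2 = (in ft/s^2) 2.954. Check: 1 Gal = 0.01 m/s^2, so 22.18 Gal = 22.18 * 0.01 = 0.2218 m/s^2. 0.6785 m/s^2 is already in m/s^2. Sum: 0.2218 + 0.6785 = 0.9003 m/s^2. 1 ft/s^2 = 0.3048 m/s^2, so 0.9003 m/s^2 = 0.9003 / 0.3048 = 2.9537402 ft/s^2 ≈ 2.954 ft/s^2 (4 s.f.).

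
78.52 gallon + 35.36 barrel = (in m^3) 1 gallon = 0.0037854118 m^3, so 78.52 gallon = 78.52 * 0.0037854118 = 0.29723053 m^3. 1 barrel = 0.15898729 m^3, so 35.36 barrel = 35.36 * 0.15898729 = 5.6217907 m^3. Sum: 0.29723053 + 5.6217907 = 5.9190213 m^3. Result: 5.9190213 m^3 ≈ 5.919 m^3 (4 s.f.). Final answer: 5.919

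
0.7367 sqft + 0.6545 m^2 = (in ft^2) 1 sqft = 0.09290304 m^2, so 0.7367 sqft = 0.7367 * 0.09290304 = 0.06844167 m^2. 0.6545 m^2 is already in m^2. Sum: 0.06844167 + 0.6545 = 0.72294167 m^2. 1 ft^2 = 0.09290304 m^2, so 0.72294167 m^2 = 0.72294167 / 0.09290304 = 7.7816794 ft^2 ≈ 7.782 ft^2 (4 s.f.). Final answer: 7.782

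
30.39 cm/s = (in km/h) 1.094. Check: 1 cm/s = 0.01 m/s, so 30.39 cm/s = 30.39 * 0.01 = 0.3039 m/s. 1 km/h = 0.27777778 m/s, so 0.3039 m/s = 0.3039 / 0.27777778 = 1.09404 km/h ≈ 1.094 km/h (4 s.f.).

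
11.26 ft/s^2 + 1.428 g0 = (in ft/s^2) 1 ft/s^2 = 0.3048 m/s^2, so 11.26 ft/s^2 = 11.26 * 0.3048 = 3.432048 m/s^2. 1 g0 = 9.80665 m/s^2, so 1.428 g0 = 1.428 * 9.80665 = 14.003896 m/s^2. Sum: 3.432048 + 14.003896 = 17.435944 m/s^2. 1 ft/s^2 = 0.3048 m/s^2, so 17.435944 m/s^2 = 17.435944 / 0.3048 = 57.204541 ft/s^2 ≈ 57.2 ft/s^2 (4 s.f.). Final answer: 57.2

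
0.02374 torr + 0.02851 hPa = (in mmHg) 0.04512. Check: 1 torr = 133.32237 Pa, so 0.02374 torr = 0.02374 * 133.32237 = 3.165073 Pa. 1 hPa = 100 Pa, so 0.02851 hPa = 0.02851 * 100 = 2.851 Pa. Sum: 3.165073 + 2.851 = 6.016073 Pa. 1 mmHg = 133.32237 Pa, so 6.016073 Pa = 6.016073 / 133.32237 = 0.045124259 mmHg ≈ 0.04512 mmHg (4 s.f.).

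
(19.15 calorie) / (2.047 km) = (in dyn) 3914. Check: 1 calorie = 4.184 J, so 19.15 calorie = 19.15 * 4.184 = 80.1236 J. 1 km = 1000 m, so 2.047 km = 2.047 * 1000 = 2047 m. Combine: 80.1236 J / 2047 m = 0.039141964 N. 1 dyn = 1e-05 N, so 0.039141964 N = 0.039141964 / 1e-05 = 3914.1964 dyn ≈ 3914 dyn (4 s.f.).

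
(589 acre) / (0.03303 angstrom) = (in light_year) 76.28. Check: 1 acre = 4046.8564 m^2, so 589 acre = 589 * 4046.8564 = 2383598.4 m^2. 1 angstrom = 1e-10 m, so 0.03303 angstrom = 0.03303 * 1e-10 = 3.303e-12 m. Combine: 2383598.4 m^2 / 3.303e-12 m = 7.2164651e+17 m. 1 light_year = 9.4607305e+15 m, so 7.2164651e+17 m = 7.2164651e+17 / 9.4607305e+15 = 76.278097 light_year ≈ 76.28 light_year (4 s.f.).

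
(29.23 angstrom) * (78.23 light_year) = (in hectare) 2.163e+05. Check: 1 angstrom = 1e-10 m, so 29.23 angstrom = 29.23 * 1e-10 = 2.923e-09 m. 1 light_year = 9.4607305e+15 m, so 78.23 light_year = 78.23 * 9.4607305e+15 = 7.4011294e+17 m. Combine: 2.923e-09 m * 7.4011294e+17 m = 2.1633501e+09 m^2. 1 hectare = 10000 m^2, so 2.1633501e+09 m^2 = 2.1633501e+09 / 10000 = 216335.01 hectare ≈ 2.163e+05 hectare (4 s.f.).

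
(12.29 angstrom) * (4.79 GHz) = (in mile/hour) 1 angstrom = 1e-10 m, so 12.29 angstrom = 12.29 * 1e-10 = 1.229e-09 m. 1 GHz = 1e+09 Hz, so 4.79 GHz = 4.79 * 1e+09 = 4.79e+09 Hz. Combine: 1.229e-09 m * 4.79e+09 Hz = 5.88691 m/s. 1 mile/hour = 0.44704 m/s, so 5.88691 m/s = 5.88691 / 0.44704 = 13.168643 mile/hour ≈ 13.17 mile/hour (4 s.f.). Final answer: 13.17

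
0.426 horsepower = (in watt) 317.7. Check: 1 horsepower = 745.69987 W, so 0.426 horsepower = 0.426 * 745.69987 = 317.66815 W. 317.66815 W = 317.66815 watt ≈ 317.7 watt (4 s.f.).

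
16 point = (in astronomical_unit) 3.773e-14. Check: 1 point = 0.00035277778 m, so 16 point = 16 * 0.00035277778 = 0.0056444444 m. 1 astronomical_unit = 1.4959787e+11 m, so 0.0056444444 m = 0.0056444444 / 1.4959787e+11 = 3.7730781e-14 astronomical_unit ≈ 3.773e-14 astronomical_unit (4 s.f.).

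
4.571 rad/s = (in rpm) 43.65. Check: 1 rpm = 0.10471976 rad/s, so 4.571 rad/s = 4.571 / 0.10471976 = 43.649835 rpm ≈ 43.65 rpm (4 s.f.).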